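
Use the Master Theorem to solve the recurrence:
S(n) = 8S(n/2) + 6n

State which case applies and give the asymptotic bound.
Master Theorem template: S(n) = a·S(n/b) + f(n).
Here: a=8, b=2, f(n)=6n
Compute log_b(a) = log_2(8) = 3.
f(n) = 6n = O(n^(3-ε)) with ε = 2. Case 1: S(n) = Θ(n^log_b(a)) = Θ(n^3).

Case 1: S(n) = Θ(n^3)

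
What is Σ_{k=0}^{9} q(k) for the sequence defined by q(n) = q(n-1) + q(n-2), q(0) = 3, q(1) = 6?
Computing the sequence terms: 3, 6, 9, 15, 24, 39, 63, 102, 165, 267
Adding these values together:

693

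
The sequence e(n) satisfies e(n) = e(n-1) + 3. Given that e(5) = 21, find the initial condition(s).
e(5) = e(0) + 5·3, so e(0) = 21 - 15 = 6.

e(0) = 6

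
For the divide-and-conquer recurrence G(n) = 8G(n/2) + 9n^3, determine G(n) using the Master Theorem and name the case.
Master Theorem template: G(n) = a·G(n/b) + f(n).
Here: a=8, b=2, f(n)=9n^3
Compute log_b(a) = log_2(8) = 3.
f(n) = 9n^3 = Θ(n^3). Case 2: G(n) = Θ(n^3 log n).

Case 2: G(n) = Θ(n^3 log n)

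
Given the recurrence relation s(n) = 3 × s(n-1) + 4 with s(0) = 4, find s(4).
Computing step by step:
s(0) = 4
s(1) = 3 × 4 + 4 = 16
s(2) = 3 × 16 + 4 = 52
s(3) = 3 × 52 + 4 = 160
s(4) = 3 × 160 + 4 = 484

484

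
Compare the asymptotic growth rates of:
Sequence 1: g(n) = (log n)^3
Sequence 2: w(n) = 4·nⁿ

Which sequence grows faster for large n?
Comparing growth rates:
Growth-rate hierarchy: log n ≺ any polynomial ≺ any exponential cⁿ (c>1) ≺ n! ≺ nⁿ.
super-exponential nⁿ dominates polylogarithmic (log n)^3 asymptotically.

w(n) grows faster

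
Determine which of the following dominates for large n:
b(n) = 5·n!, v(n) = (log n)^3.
Comparing growth rates:
Growth-rate hierarchy: log n ≺ any polynomial ≺ any exponential cⁿ (c>1) ≺ n! ≺ nⁿ.
factorial dominates polylogarithmic (log n)^3 asymptotically.

b(n) grows faster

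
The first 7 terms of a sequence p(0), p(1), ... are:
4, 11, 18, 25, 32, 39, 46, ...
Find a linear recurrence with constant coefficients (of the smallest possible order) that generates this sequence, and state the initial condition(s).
Look for the lowest-order linear relation among consecutive terms.
Observation: consecutive differences are constant (= 7).
Check at n=2: 1·11 + 7 = 18. ✓

p(n) = p(n-1) + 7, p(0) = 4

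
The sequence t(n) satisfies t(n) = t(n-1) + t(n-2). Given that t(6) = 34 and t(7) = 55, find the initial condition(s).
Work backwards using t(k) = t(k+2) - t(k+1):
t(5) = t(7) - t(6) = 55 - 34 = 21
t(4) = t(6) - t(5) = 34 - 21 = 13
t(3) = t(5) - t(4) = 21 - 13 = 8
t(2) = t(4) - t(3) = 13 - 8 = 5
t(1) = t(3) - t(2) = 8 - 5 = 3
t(0) = t(2) - t(1) = 5 - 3 = 2

t(0) = 2, t(1) = 3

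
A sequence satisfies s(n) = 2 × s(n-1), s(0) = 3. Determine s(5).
Computing step by step:
s(0) = 3
s(1) = 2 × 3 = 6
s(2) = 2 × 6 = 12
s(3) = 2 × 12 = 24
s(4) = 2 × 24 = 48
s(5) = 2 × 48 = 96

96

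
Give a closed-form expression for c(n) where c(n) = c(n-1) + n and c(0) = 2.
Recurrence: c(n) = c(n-1) + n, initial: c(0) = 2.
Telescoping: c(n) = c(0) + Σᵢ₌₁ⁿ i = 2 + n(n+1)/2.

c(n) = n(n+1)/2 + 2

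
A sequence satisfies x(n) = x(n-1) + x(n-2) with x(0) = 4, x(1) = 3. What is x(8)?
Computing the sequence terms:
4, 3, 7, 10, 17, 27, 44, 71, 115

115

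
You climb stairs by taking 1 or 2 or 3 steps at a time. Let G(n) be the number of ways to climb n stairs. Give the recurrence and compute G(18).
Condition on the size of the last step (1 to 3): before it there were n-1, …, n-3 stairs climbed, and these cases are disjoint, so G(n) = G(n-1) + G(n-2) + G(n-3) (order-3 linear recurrence).
Initial conditions by direct count (compositions of i into parts ≤ 3): G(1) = 1; G(2) = 2; G(3) = 4.
Iterating the recurrence: G(4) = 7, G(5) = 13, G(6) = 24, G(7) = 44, G(8) = 81, G(9) = 149, G(10) = 274, G(11) = 504, G(12) = 927, G(13) = 1705, G(14) = 3136, G(15) = 5768, G(16) = 10609, G(17) = 19513, G(18) = 35890.

G(n) = G(n-1) + G(n-2) + G(n-3), G(1) = 1, G(2) = 2, G(3) = 4; G(18) = 35890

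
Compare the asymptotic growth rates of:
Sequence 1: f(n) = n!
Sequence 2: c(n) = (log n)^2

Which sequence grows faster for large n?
Comparing growth rates:
Growth-rate hierarchy: log n ≺ any polynomial ≺ any exponential cⁿ (c>1) ≺ n! ≺ nⁿ.
factorial dominates polylogarithmic (log n)^2 asymptotically.

f(n) grows faster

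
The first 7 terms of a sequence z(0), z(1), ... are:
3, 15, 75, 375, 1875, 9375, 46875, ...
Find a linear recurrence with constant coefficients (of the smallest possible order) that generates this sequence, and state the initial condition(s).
Look for the lowest-order linear relation among consecutive terms.
Observation: each term is 5× the previous.
Check at n=2: 5·15 = 75. ✓

z(n) = 5 × z(n-1), z(0) = 3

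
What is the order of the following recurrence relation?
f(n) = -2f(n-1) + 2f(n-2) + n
The order is the largest lag k for which f(n-k) appears. Here the deepest term is f(n-2) (the n term is non-homogeneous and does not affect the order), so the order is 2.

Order 2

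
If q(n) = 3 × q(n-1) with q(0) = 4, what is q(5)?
Computing step by step:
q(0) = 4
q(1) = 3 × 4 = 12
q(2) = 3 × 12 = 36
q(3) = 3 × 36 = 108
q(4) = 3 × 108 = 324
q(5) = 3 × 324 = 972

972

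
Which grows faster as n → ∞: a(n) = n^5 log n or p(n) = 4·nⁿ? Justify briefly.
Comparing growth rates:
Growth-rate hierarchy: log n ≺ any polynomial ≺ any exponential cⁿ (c>1) ≺ n! ≺ nⁿ.
super-exponential nⁿ dominates polynomial degree 5 (with log factor) asymptotically.

p(n) grows faster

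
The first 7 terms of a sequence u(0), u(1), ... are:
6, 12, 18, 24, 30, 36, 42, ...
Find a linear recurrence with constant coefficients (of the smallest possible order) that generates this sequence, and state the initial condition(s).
Look for the lowest-order linear relation among consecutive terms.
Observation: consecutive differences are constant (= 6).
Check at n=2: 1·12 + 6 = 18. ✓

u(n) = u(n-1) + 6, u(0) = 6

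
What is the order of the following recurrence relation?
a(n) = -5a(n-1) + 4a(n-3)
The order is the largest lag k for which a(n-k) appears. Here the deepest term is a(n-3), so the order is 3.

Order 3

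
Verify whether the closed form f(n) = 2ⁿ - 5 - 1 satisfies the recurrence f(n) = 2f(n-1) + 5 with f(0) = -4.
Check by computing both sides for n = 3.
From the recurrence with f(0) = -4:
  f(0) = -4, f(1) = -3, f(2) = -1, f(3) = 3
  so the recurrence gives f(3) = 3.
From the proposed closed form f(n) = 2ⁿ - 5 - 1:
  f(3) = 2.
The recurrence gives 3 but the closed form gives 2, so the closed form does not satisfy the recurrence.

No, the closed form is incorrect.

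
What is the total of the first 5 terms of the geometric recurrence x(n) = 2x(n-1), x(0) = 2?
Computing the sequence terms: 2, 4, 8, 16, 32
Adding these values together:

62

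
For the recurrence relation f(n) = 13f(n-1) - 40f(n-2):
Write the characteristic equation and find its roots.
Substitute f(n) = rⁿ and divide through by rⁿ⁻²: r² - 13r + 40 = 0
Factor: (r - 8)(r - 5) = 0, so r = 8, 5.
General solution: f(n) = A·8ⁿ + B·5ⁿ

Characteristic: r² - 13r + 40 = 0, Roots: r = 8, 5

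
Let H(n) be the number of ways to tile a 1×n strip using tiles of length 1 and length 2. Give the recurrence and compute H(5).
Condition on the last tile: it has length 1 (leaving a 1×(n-1) strip) or length 2 (leaving a 1×(n-2) strip), so H(n) = H(n-1) + H(n-2) (order-2 linear recurrence).
For 0 ≤ i < 2 only unit tiles fit, so H(i) = 1.
Iterating the recurrence: H(2) = 2, H(3) = 3, H(4) = 5, H(5) = 8.

H(n) = H(n-1) + H(n-2), with H(i) = 1 for 0 ≤ i < 2; H(5) = 8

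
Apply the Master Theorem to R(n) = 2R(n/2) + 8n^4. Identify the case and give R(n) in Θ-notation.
Master Theorem template: R(n) = a·R(n/b) + f(n).
Here: a=2, b=2, f(n)=8n^4
Compute log_b(a) = log_2(2) = 1.
f(n) = 8n^4 = Ω(n^(1+ε)) with ε = 3, and the regularity condition holds (a·f(n/b) = (a/b^4)·f(n) with a/b^4 = 2^-3 < 1). Case 3: R(n) = Θ(f(n)) = Θ(n^4).

Case 3: R(n) = Θ(n^4)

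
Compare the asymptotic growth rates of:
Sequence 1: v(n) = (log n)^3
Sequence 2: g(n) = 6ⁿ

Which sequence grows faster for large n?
Comparing growth rates:
Growth-rate hierarchy: log n ≺ any polynomial ≺ any exponential cⁿ (c>1) ≺ n! ≺ nⁿ.
exponential base 6 dominates polylogarithmic (log n)^3 asymptotically.

g(n) grows faster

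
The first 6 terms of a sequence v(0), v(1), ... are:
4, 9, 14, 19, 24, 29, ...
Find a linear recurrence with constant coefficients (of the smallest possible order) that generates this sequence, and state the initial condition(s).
Look for the lowest-order linear relation among consecutive terms.
Observation: consecutive differences are constant (= 5).
Check at n=2: 1·9 + 5 = 14. ✓

v(n) = v(n-1) + 5, v(0) = 4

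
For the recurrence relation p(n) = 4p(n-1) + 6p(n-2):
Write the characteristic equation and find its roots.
Substitute p(n) = rⁿ and divide through by rⁿ⁻²: r² - 4r - 6 = 0
Discriminant: 4² + 4·6 = 40, not a perfect square, so by the quadratic formula r = (4 ± √40)/2.
General solution: p(n) = A·r₁ⁿ + B·r₂ⁿ where r₁,r₂ = (4 ± √40)/2

Characteristic: r² - 4r - 6 = 0, Roots: r = (4 ± √40)/2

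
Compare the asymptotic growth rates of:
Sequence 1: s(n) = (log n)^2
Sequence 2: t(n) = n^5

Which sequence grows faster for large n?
Comparing growth rates:
Growth-rate hierarchy: log n ≺ any polynomial ≺ any exponential cⁿ (c>1) ≺ n! ≺ nⁿ.
polynomial degree 5 dominates polylogarithmic (log n)^2 asymptotically.

t(n) grows faster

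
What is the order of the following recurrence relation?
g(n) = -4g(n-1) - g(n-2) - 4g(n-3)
The order is the largest lag k for which g(n-k) appears. Here the deepest term is g(n-3), so the order is 3.

Order 3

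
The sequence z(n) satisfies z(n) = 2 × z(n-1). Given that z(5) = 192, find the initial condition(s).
In general z(n) = 2ⁿ · z(0). At n = 5: z(0) = z(5) / 2^5 = 192 / 32 = 6.

z(0) = 6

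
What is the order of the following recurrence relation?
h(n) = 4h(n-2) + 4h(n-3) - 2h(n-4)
The order is the largest lag k for which h(n-k) appears. Here the deepest term is h(n-4), so the order is 4.

Order 4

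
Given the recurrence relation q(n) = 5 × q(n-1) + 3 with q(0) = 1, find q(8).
Computing step by step:
q(0) = 1
q(1) = 5 × 1 + 3 = 8
q(2) = 5 × 8 + 3 = 43
q(3) = 5 × 43 + 3 = 218
q(4) = 5 × 218 + 3 = 1093
q(5) = 5 × 1093 + 3 = 5468
q(6) = 5 × 5468 + 3 = 27343
q(7) = 5 × 27343 + 3 = 136718
q(8) = 5 × 136718 + 3 = 683593

683593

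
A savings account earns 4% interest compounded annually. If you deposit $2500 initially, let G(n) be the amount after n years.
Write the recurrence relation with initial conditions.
Each year the balance grows by 4%, i.e. is multiplied by 1 + 4/100 = 1.04, so G(n) = 1.04 × G(n-1). The initial deposit gives G(0) = 2500.
Unrolling gives the closed form G(n) = 2500 × (1.04)ⁿ.

G(n) = 1.04 × G(n-1), G(0) = 2500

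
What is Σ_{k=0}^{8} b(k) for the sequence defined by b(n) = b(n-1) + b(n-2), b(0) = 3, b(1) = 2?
Computing the sequence terms: 3, 2, 5, 7, 12, 19, 31, 50, 81
Adding these values together:

210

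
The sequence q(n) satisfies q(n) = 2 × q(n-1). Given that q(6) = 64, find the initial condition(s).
In general q(n) = 2ⁿ · q(0). At n = 6: q(0) = q(6) / 2^6 = 64 / 64 = 1.

q(0) = 1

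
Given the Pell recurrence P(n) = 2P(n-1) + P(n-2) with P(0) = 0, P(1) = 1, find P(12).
Computing the sequence terms:
0, 1, 2, 5, 12, 29, 70, 169, 408, 985, 2378, 5741, 13860

13860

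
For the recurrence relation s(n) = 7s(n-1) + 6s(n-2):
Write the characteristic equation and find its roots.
Substitute s(n) = rⁿ and divide through by rⁿ⁻²: r² - 7r - 6 = 0
Discriminant: 7² + 4·6 = 73, not a perfect square, so by the quadratic formula r = (7 ± √73)/2.
General solution: s(n) = A·r₁ⁿ + B·r₂ⁿ where r₁,r₂ = (7 ± √73)/2

Characteristic: r² - 7r - 6 = 0, Roots: r = (7 ± √73)/2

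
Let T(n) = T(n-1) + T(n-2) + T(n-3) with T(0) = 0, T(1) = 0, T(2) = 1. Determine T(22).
Computing the sequence terms:
0, 0, 1, 1, 2, 4, 7, 13, 24, 44, 81, 149, 274, 504, 927, 1705, 3136, 5768, 10609, 19513, 35890, 66012, 121415

121415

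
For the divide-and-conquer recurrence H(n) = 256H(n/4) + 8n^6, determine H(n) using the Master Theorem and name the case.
Master Theorem template: H(n) = a·H(n/b) + f(n).
Here: a=256, b=4, f(n)=8n^6
Compute log_b(a) = log_4(256) = 4.
f(n) = 8n^6 = Ω(n^(4+ε)) with ε = 2, and the regularity condition holds (a·f(n/b) = (a/b^6)·f(n) with a/b^6 = 4^-2 < 1). Case 3: H(n) = Θ(f(n)) = Θ(n^6).

Case 3: H(n) = Θ(n^6)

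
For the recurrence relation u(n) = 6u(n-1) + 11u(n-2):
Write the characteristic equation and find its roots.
Substitute u(n) = rⁿ and divide through by rⁿ⁻²: r² - 6r - 11 = 0
Discriminant: 6² + 4·11 = 80, not a perfect square, so by the quadratic formula r = (6 ± √80)/2.
General solution: u(n) = A·r₁ⁿ + B·r₂ⁿ where r₁,r₂ = (6 ± √80)/2

Characteristic: r² - 6r - 11 = 0, Roots: r = (6 ± √80)/2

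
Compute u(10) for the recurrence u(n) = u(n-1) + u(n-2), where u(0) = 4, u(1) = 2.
Computing the sequence terms:
4, 2, 6, 8, 14, 22, 36, 58, 94, 152, 246

246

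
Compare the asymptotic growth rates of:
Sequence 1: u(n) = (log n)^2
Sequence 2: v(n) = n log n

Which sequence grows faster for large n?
Comparing growth rates:
Growth-rate hierarchy: log n ≺ any polynomial ≺ any exponential cⁿ (c>1) ≺ n! ≺ nⁿ.
polynomial degree 1 (with log factor) dominates polylogarithmic (log n)^2 asymptotically.

v(n) grows faster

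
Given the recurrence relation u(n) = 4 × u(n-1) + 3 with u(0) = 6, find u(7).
Computing step by step:
u(0) = 6
u(1) = 4 × 6 + 3 = 27
u(2) = 4 × 27 + 3 = 111
u(3) = 4 × 111 + 3 = 447
u(4) = 4 × 447 + 3 = 1791
u(5) = 4 × 1791 + 3 = 7167
u(6) = 4 × 7167 + 3 = 28671
u(7) = 4 × 28671 + 3 = 114687

114687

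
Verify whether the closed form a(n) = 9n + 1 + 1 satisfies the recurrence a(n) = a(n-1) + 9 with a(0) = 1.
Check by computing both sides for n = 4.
From the recurrence with a(0) = 1:
  a(0) = 1, a(1) = 10, a(2) = 19, a(3) = 28, a(4) = 37
  so the recurrence gives a(4) = 37.
From the proposed closed form a(n) = 9n + 1 + 1:
  a(4) = 38.
The recurrence gives 37 but the closed form gives 38, so the closed form does not satisfy the recurrence.

No, the closed form is incorrect.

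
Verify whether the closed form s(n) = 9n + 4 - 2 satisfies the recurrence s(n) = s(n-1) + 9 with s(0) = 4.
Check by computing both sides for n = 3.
From the recurrence with s(0) = 4:
  s(0) = 4, s(1) = 13, s(2) = 22, s(3) = 31
  so the recurrence gives s(3) = 31.
From the proposed closed form s(n) = 9n + 4 - 2:
  s(3) = 29.
The recurrence gives 31 but the closed form gives 29, so the closed form does not satisfy the recurrence.

No, the closed form is incorrect.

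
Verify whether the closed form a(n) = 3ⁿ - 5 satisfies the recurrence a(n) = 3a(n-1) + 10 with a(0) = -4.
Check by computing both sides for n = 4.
From the recurrence with a(0) = -4:
  a(0) = -4, a(1) = -2, a(2) = 4, a(3) = 22, a(4) = 76
  so the recurrence gives a(4) = 76.
From the proposed closed form a(n) = 3ⁿ - 5:
  a(4) = 76.
Both sides give 76 at n = 4, and the initial condition(s) match, so the closed form is consistent.

Yes, the closed form is correct.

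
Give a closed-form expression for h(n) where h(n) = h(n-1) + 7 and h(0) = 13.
Recurrence: h(n) = h(n-1) + 7, initial: h(0) = 13.
Each step adds 7, so h(n) = h(0) + 7n = 7n + 13.

h(n) = 7n + 13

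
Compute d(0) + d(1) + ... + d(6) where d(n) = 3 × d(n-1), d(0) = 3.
Computing the sequence terms: 3, 9, 27, 81, 243, 729, 2187
Adding these values together:

3279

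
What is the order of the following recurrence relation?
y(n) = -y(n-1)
The order is the largest lag k for which y(n-k) appears. Here the deepest term is y(n-1), so the order is 1.

Order 1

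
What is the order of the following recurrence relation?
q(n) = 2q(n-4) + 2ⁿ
The order is the largest lag k for which q(n-k) appears. Here the deepest term is q(n-4) (the 2ⁿ term is non-homogeneous and does not affect the order), so the order is 4.

Order 4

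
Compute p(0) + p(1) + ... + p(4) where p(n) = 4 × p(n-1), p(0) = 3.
Computing the sequence terms: 3, 12, 48, 192, 768
Adding these values together:

1023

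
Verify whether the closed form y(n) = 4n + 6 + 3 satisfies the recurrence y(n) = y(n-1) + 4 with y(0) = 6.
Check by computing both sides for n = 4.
From the recurrence with y(0) = 6:
  y(0) = 6, y(1) = 10, y(2) = 14, y(3) = 18, y(4) = 22
  so the recurrence gives y(4) = 22.
From the proposed closed form y(n) = 4n + 6 + 3:
  y(4) = 25.
The recurrence gives 22 but the closed form gives 25, so the closed form does not satisfy the recurrence.

No, the closed form is incorrect.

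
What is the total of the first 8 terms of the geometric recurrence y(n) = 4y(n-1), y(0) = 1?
Computing the sequence terms: 1, 4, 16, 64, 256, 1024, 4096, 16384
Adding these values together:

21845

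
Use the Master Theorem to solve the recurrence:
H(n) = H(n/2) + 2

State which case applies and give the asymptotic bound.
Master Theorem template: H(n) = a·H(n/b) + f(n).
Here: a=1, b=2, f(n)=2
Compute log_b(a) = log_2(1) = 0.
f(n) = 2 = Θ(1). Case 2: H(n) = Θ(log n).

Case 2: H(n) = Θ(log n)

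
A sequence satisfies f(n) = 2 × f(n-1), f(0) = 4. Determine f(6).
Computing step by step:
f(0) = 4
f(1) = 2 × 4 = 8
f(2) = 2 × 8 = 16
f(3) = 2 × 16 = 32
f(4) = 2 × 32 = 64
f(5) = 2 × 64 = 128
f(6) = 2 × 128 = 256

256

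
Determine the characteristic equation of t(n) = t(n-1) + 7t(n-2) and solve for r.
Substitute t(n) = rⁿ and divide through by rⁿ⁻²: r² - r - 7 = 0
Discriminant: 1² + 4·7 = 29, not a perfect square, so by the quadratic formula r = (1 ± √29)/2.
General solution: t(n) = A·r₁ⁿ + B·r₂ⁿ where r₁,r₂ = (1 ± √29)/2

Characteristic: r² - r - 7 = 0, Roots: r = (1 ± √29)/2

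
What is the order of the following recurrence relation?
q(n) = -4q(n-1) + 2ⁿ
The order is the largest lag k for which q(n-k) appears. Here the deepest term is q(n-1) (the 2ⁿ term is non-homogeneous and does not affect the order), so the order is 1.

Order 1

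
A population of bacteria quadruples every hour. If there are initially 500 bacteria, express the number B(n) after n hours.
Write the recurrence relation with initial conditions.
Each hour multiplies the count by 4, so the count after n hours depends only on the count after n-1 hours: B(n) = 4 × B(n-1). The starting count gives B(0) = 500.
Unrolling n times gives the closed form B(n) = 500 × 4ⁿ.

B(n) = 4 × B(n-1), B(0) = 500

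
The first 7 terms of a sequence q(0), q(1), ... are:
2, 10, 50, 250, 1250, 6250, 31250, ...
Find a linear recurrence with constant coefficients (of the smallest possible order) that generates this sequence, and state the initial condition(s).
Look for the lowest-order linear relation among consecutive terms.
Observation: each term is 5× the previous.
Check at n=2: 5·10 = 50. ✓

q(n) = 5 × q(n-1), q(0) = 2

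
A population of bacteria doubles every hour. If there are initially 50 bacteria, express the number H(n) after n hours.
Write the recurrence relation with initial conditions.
Each hour multiplies the count by 2, so the count after n hours depends only on the count after n-1 hours: H(n) = 2 × H(n-1). The starting count gives H(0) = 50.
Unrolling n times gives the closed form H(n) = 50 × 2ⁿ.

H(n) = 2 × H(n-1), H(0) = 50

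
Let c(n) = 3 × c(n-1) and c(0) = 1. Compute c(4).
Computing step by step:
c(0) = 1
c(1) = 3 × 1 = 3
c(2) = 3 × 3 = 9
c(3) = 3 × 9 = 27
c(4) = 3 × 27 = 81

81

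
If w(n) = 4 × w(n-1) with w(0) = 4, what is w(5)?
Computing step by step:
w(0) = 4
w(1) = 4 × 4 = 16
w(2) = 4 × 16 = 64
w(3) = 4 × 64 = 256
w(4) = 4 × 256 = 1024
w(5) = 4 × 1024 = 4096

4096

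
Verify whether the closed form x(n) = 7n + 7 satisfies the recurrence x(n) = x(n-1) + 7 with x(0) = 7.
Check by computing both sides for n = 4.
From the recurrence with x(0) = 7:
  x(0) = 7, x(1) = 14, x(2) = 21, x(3) = 28, x(4) = 35
  so the recurrence gives x(4) = 35.
From the proposed closed form x(n) = 7n + 7:
  x(4) = 35.
Both sides give 35 at n = 4, and the initial condition(s) match, so the closed form is consistent.

Yes, the closed form is correct.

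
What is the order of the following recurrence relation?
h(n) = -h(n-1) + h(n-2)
The order is the largest lag k for which h(n-k) appears. Here the deepest term is h(n-2), so the order is 2.

Order 2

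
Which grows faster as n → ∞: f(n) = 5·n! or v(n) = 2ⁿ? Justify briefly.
Comparing growth rates:
Growth-rate hierarchy: log n ≺ any polynomial ≺ any exponential cⁿ (c>1) ≺ n! ≺ nⁿ.
factorial dominates exponential base 2 asymptotically.

f(n) grows faster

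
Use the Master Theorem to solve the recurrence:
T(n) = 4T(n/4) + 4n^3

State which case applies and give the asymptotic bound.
Master Theorem template: T(n) = a·T(n/b) + f(n).
Here: a=4, b=4, f(n)=4n^3
Compute log_b(a) = log_4(4) = 1.
f(n) = 4n^3 = Ω(n^(1+ε)) with ε = 2, and the regularity condition holds (a·f(n/b) = (a/b^3)·f(n) with a/b^3 = 4^-2 < 1). Case 3: T(n) = Θ(f(n)) = Θ(n^3).

Case 3: T(n) = Θ(n^3)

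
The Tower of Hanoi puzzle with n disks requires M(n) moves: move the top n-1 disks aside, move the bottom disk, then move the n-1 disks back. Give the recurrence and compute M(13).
Moving n disks = move the top n-1 disks aside (M(n-1) moves) + move the largest disk (1 move) + move the n-1 disks back on top (M(n-1) moves), so M(n) = 2M(n-1) + 1, with M(1) = 1 (a single disk takes one move).
First terms: 1, 3, 7, 15, 31, 63, … — each is one less than a power of 2. Indeed M(n) + 1 = 2(M(n-1) + 1) with M(1) + 1 = 2, so M(n) + 1 = 2ⁿ and M(n) = 2ⁿ - 1.
Hence M(13) = 2^13 - 1 = 8192 - 1 = 8191.

M(n) = 2M(n-1) + 1, M(1) = 1; M(13) = 8191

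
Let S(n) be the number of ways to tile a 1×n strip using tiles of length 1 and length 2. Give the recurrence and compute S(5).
Condition on the last tile: it has length 1 (leaving a 1×(n-1) strip) or length 2 (leaving a 1×(n-2) strip), so S(n) = S(n-1) + S(n-2) (order-2 linear recurrence).
For 0 ≤ i < 2 only unit tiles fit, so S(i) = 1.
Iterating the recurrence: S(2) = 2, S(3) = 3, S(4) = 5, S(5) = 8.

S(n) = S(n-1) + S(n-2), with S(i) = 1 for 0 ≤ i < 2; S(5) = 8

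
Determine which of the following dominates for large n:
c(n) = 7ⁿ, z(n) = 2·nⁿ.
Comparing growth rates:
Growth-rate hierarchy: log n ≺ any polynomial ≺ any exponential cⁿ (c>1) ≺ n! ≺ nⁿ.
super-exponential nⁿ dominates exponential base 7 asymptotically.

z(n) grows faster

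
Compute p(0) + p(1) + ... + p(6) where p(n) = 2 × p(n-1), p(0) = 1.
Computing the sequence terms: 1, 2, 4, 8, 16, 32, 64
Adding these values together:

127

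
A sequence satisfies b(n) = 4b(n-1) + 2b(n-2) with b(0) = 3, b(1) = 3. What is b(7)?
Computing the sequence terms:
3, 3, 18, 78, 348, 1548, 6888, 30648

30648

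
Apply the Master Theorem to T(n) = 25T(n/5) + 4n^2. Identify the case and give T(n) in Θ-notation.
Master Theorem template: T(n) = a·T(n/b) + f(n).
Here: a=25, b=5, f(n)=4n^2
Compute log_b(a) = log_5(25) = 2.
f(n) = 4n^2 = Θ(n^2). Case 2: T(n) = Θ(n^2 log n).

Case 2: T(n) = Θ(n^2 log n)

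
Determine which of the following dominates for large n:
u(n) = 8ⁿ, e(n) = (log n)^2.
Comparing growth rates:
Growth-rate hierarchy: log n ≺ any polynomial ≺ any exponential cⁿ (c>1) ≺ n! ≺ nⁿ.
exponential base 8 dominates polylogarithmic (log n)^2 asymptotically.

u(n) grows faster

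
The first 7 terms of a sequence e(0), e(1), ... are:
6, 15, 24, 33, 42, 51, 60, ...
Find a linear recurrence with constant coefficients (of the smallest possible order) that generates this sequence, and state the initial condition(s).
Look for the lowest-order linear relation among consecutive terms.
Observation: consecutive differences are constant (= 9).
Check at n=2: 1·15 + 9 = 24. ✓

e(n) = e(n-1) + 9, e(0) = 6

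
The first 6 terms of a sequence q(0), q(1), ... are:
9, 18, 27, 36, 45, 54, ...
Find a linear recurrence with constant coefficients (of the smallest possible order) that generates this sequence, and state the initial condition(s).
Look for the lowest-order linear relation among consecutive terms.
Observation: consecutive differences are constant (= 9).
Check at n=2: 1·18 + 9 = 27. ✓

q(n) = q(n-1) + 9, q(0) = 9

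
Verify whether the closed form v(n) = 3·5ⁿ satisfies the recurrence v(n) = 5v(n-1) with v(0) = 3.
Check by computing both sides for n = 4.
From the recurrence with v(0) = 3:
  v(0) = 3, v(1) = 15, v(2) = 75, v(3) = 375, v(4) = 1875
  so the recurrence gives v(4) = 1875.
From the proposed closed form v(n) = 3·5ⁿ:
  v(4) = 1875.
Both sides give 1875 at n = 4, and the initial condition(s) match, so the closed form is consistent.

Yes, the closed form is correct.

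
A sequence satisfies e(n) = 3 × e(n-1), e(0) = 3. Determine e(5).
Computing step by step:
e(0) = 3
e(1) = 3 × 3 = 9
e(2) = 3 × 9 = 27
e(3) = 3 × 27 = 81
e(4) = 3 × 81 = 243
e(5) = 3 × 243 = 729

729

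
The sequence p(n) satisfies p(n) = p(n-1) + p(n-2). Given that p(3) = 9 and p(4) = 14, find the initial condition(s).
Work backwards using p(k) = p(k+2) - p(k+1):
p(2) = p(4) - p(3) = 14 - 9 = 5
p(1) = p(3) - p(2) = 9 - 5 = 4
p(0) = p(2) - p(1) = 5 - 4 = 1

p(0) = 1, p(1) = 4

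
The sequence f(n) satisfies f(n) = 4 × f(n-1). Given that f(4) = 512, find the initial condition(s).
In general f(n) = 4ⁿ · f(0). At n = 4: f(0) = f(4) / 4^4 = 512 / 256 = 2.

f(0) = 2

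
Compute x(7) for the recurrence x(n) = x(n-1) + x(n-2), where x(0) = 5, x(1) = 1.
Computing the sequence terms:
5, 1, 6, 7, 13, 20, 33, 53

53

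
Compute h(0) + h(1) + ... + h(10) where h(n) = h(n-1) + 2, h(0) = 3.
Computing the sequence terms: 3, 5, 7, 9, 11, 13, 15, 17, 19, 21, 23
Adding these values together:

143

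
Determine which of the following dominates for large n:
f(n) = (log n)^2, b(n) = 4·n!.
Comparing growth rates:
Growth-rate hierarchy: log n ≺ any polynomial ≺ any exponential cⁿ (c>1) ≺ n! ≺ nⁿ.
factorial dominates polylogarithmic (log n)^2 asymptotically.

b(n) grows faster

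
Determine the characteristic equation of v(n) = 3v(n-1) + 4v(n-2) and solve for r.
Substitute v(n) = rⁿ and divide through by rⁿ⁻²: r² - 3r - 4 = 0
Factor: (r - 4)(r + 1) = 0, so r = 4, -1.
General solution: v(n) = A·4ⁿ + B·(-1)ⁿ

Characteristic: r² - 3r - 4 = 0, Roots: r = 4, -1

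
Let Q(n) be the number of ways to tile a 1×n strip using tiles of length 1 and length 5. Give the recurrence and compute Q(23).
Condition on the last tile: it has length 1 (leaving a 1×(n-1) strip) or length 5 (leaving a 1×(n-5) strip), so Q(n) = Q(n-1) + Q(n-5) (order-5 linear recurrence).
For 0 ≤ i < 5 only unit tiles fit, so Q(i) = 1.
Iterating the recurrence: Q(5) = 2, Q(6) = 3, Q(7) = 4, Q(8) = 5, Q(9) = 6, Q(10) = 8, Q(11) = 11, Q(12) = 15, Q(13) = 20, Q(14) = 26, Q(15) = 34, Q(16) = 45, Q(17) = 60, Q(18) = 80, Q(19) = 106, Q(20) = 140, Q(21) = 185, Q(22) = 245, Q(23) = 325.

Q(n) = Q(n-1) + Q(n-5), with Q(i) = 1 for 0 ≤ i < 5; Q(23) = 325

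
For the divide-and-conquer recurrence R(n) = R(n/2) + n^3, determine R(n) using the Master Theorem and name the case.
Master Theorem template: R(n) = a·R(n/b) + f(n).
Here: a=1, b=2, f(n)=n^3
Compute log_b(a) = log_2(1) = 0.
f(n) = n^3 = Ω(n^(0+ε)) with ε = 3, and the regularity condition holds (a·f(n/b) = (a/b^3)·f(n) with a/b^3 = 2^-3 < 1). Case 3: R(n) = Θ(f(n)) = Θ(n^3).

Case 3: R(n) = Θ(n^3)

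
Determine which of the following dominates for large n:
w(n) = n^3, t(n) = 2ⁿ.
Comparing growth rates:
Growth-rate hierarchy: log n ≺ any polynomial ≺ any exponential cⁿ (c>1) ≺ n! ≺ nⁿ.
exponential base 2 dominates polynomial degree 3 asymptotically.

t(n) grows faster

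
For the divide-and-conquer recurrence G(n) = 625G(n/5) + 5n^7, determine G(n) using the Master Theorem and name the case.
Master Theorem template: G(n) = a·G(n/b) + f(n).
Here: a=625, b=5, f(n)=5n^7
Compute log_b(a) = log_5(625) = 4.
f(n) = 5n^7 = Ω(n^(4+ε)) with ε = 3, and the regularity condition holds (a·f(n/b) = (a/b^7)·f(n) with a/b^7 = 5^-3 < 1). Case 3: G(n) = Θ(f(n)) = Θ(n^7).

Case 3: G(n) = Θ(n^7)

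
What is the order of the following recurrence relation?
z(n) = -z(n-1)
The order is the largest lag k for which z(n-k) appears. Here the deepest term is z(n-1), so the order is 1.

Order 1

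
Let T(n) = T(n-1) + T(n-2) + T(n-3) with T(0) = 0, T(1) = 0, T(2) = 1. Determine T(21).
Computing the sequence terms:
0, 0, 1, 1, 2, 4, 7, 13, 24, 44, 81, 149, 274, 504, 927, 1705, 3136, 5768, 10609, 19513, 35890, 66012

66012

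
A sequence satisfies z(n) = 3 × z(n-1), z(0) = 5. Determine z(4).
Computing step by step:
z(0) = 5
z(1) = 3 × 5 = 15
z(2) = 3 × 15 = 45
z(3) = 3 × 45 = 135
z(4) = 3 × 135 = 405

405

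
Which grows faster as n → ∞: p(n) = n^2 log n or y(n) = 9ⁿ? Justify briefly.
Comparing growth rates:
Growth-rate hierarchy: log n ≺ any polynomial ≺ any exponential cⁿ (c>1) ≺ n! ≺ nⁿ.
exponential base 9 dominates polynomial degree 2 (with log factor) asymptotically.

y(n) grows faster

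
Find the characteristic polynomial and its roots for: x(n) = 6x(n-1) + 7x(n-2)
Substitute x(n) = rⁿ and divide through by rⁿ⁻²: r² - 6r - 7 = 0
Factor: (r - 7)(r + 1) = 0, so r = 7, -1.
General solution: x(n) = A·7ⁿ + B·(-1)ⁿ

Characteristic: r² - 6r - 7 = 0, Roots: r = 7, -1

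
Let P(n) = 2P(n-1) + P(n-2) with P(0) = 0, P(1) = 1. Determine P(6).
Computing the sequence terms:
0, 1, 2, 5, 12, 29, 70

70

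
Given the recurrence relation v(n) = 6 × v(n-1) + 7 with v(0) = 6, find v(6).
Computing step by step:
v(0) = 6
v(1) = 6 × 6 + 7 = 43
v(2) = 6 × 43 + 7 = 265
v(3) = 6 × 265 + 7 = 1597
v(4) = 6 × 1597 + 7 = 9589
v(5) = 6 × 9589 + 7 = 57541
v(6) = 6 × 57541 + 7 = 345253

345253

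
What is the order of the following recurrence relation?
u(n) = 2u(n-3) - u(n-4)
The order is the largest lag k for which u(n-k) appears. Here the deepest term is u(n-4), so the order is 4.

Order 4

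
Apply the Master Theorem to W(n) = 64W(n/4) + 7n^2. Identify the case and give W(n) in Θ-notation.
Master Theorem template: W(n) = a·W(n/b) + f(n).
Here: a=64, b=4, f(n)=7n^2
Compute log_b(a) = log_4(64) = 3.
f(n) = 7n^2 = O(n^(3-ε)) with ε = 1. Case 1: W(n) = Θ(n^log_b(a)) = Θ(n^3).

Case 1: W(n) = Θ(n^3)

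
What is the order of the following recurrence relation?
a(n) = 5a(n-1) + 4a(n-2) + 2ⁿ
The order is the largest lag k for which a(n-k) appears. Here the deepest term is a(n-2) (the 2ⁿ term is non-homogeneous and does not affect the order), so the order is 2.

Order 2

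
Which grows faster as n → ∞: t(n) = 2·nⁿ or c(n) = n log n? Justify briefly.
Comparing growth rates:
Growth-rate hierarchy: log n ≺ any polynomial ≺ any exponential cⁿ (c>1) ≺ n! ≺ nⁿ.
super-exponential nⁿ dominates polynomial degree 1 (with log factor) asymptotically.

t(n) grows faster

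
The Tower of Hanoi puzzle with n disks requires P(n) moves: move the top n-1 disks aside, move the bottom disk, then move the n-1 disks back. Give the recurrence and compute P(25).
Moving n disks = move the top n-1 disks aside (P(n-1) moves) + move the largest disk (1 move) + move the n-1 disks back on top (P(n-1) moves), so P(n) = 2P(n-1) + 1, with P(1) = 1 (a single disk takes one move).
First terms: 1, 3, 7, 15, 31, 63, … — each is one less than a power of 2. Indeed P(n) + 1 = 2(P(n-1) + 1) with P(1) + 1 = 2, so P(n) + 1 = 2ⁿ and P(n) = 2ⁿ - 1.
Hence P(25) = 2^25 - 1 = 33554432 - 1 = 33554431.

P(n) = 2P(n-1) + 1, P(1) = 1; P(25) = 33554431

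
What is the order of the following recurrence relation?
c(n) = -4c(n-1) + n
The order is the largest lag k for which c(n-k) appears. Here the deepest term is c(n-1) (the n term is non-homogeneous and does not affect the order), so the order is 1.

Order 1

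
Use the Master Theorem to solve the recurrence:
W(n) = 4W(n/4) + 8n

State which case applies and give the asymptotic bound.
Master Theorem template: W(n) = a·W(n/b) + f(n).
Here: a=4, b=4, f(n)=8n
Compute log_b(a) = log_4(4) = 1.
f(n) = 8n = Θ(n). Case 2: W(n) = Θ(n log n).

Case 2: W(n) = Θ(n log n)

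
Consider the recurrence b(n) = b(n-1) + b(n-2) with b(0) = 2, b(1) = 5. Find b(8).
Computing the sequence terms:
2, 5, 7, 12, 19, 31, 50, 81, 131

131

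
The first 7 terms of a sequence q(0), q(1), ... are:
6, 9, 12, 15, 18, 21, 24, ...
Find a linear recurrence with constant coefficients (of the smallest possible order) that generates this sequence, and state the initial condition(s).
Look for the lowest-order linear relation among consecutive terms.
Observation: consecutive differences are constant (= 3).
Check at n=2: 1·9 + 3 = 12. ✓

q(n) = q(n-1) + 3, q(0) = 6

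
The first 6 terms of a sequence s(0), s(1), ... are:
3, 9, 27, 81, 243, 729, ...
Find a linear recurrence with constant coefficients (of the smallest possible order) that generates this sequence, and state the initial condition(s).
Look for the lowest-order linear relation among consecutive terms.
Observation: each term is 3× the previous.
Check at n=2: 3·9 = 27. ✓

s(n) = 3 × s(n-1), s(0) = 3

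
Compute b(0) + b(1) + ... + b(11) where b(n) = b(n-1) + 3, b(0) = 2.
Computing the sequence terms: 2, 5, 8, 11, 14, 17, 20, 23, 26, 29, 32, 35
Adding these values together:

222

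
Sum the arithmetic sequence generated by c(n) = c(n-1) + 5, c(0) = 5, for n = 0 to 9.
Computing the sequence terms: 5, 10, 15, 20, 25, 30, 35, 40, 45, 50
Adding these values together:

275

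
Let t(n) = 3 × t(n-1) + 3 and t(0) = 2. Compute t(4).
Computing step by step:
t(0) = 2
t(1) = 3 × 2 + 3 = 9
t(2) = 3 × 9 + 3 = 30
t(3) = 3 × 30 + 3 = 93
t(4) = 3 × 93 + 3 = 282

282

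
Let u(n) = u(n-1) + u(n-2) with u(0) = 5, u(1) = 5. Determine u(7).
Computing the sequence terms:
5, 5, 10, 15, 25, 40, 65, 105

105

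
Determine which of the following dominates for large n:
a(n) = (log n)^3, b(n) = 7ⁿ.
Comparing growth rates:
Growth-rate hierarchy: log n ≺ any polynomial ≺ any exponential cⁿ (c>1) ≺ n! ≺ nⁿ.
exponential base 7 dominates polylogarithmic (log n)^3 asymptotically.

b(n) grows faster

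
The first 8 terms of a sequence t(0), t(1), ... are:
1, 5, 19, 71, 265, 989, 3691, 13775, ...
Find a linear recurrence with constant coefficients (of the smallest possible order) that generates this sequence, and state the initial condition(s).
Look for the lowest-order linear relation among consecutive terms.
Observation: t(n) - 4·t(n-1) - (-1)·t(n-2) = 0 holds for the shown terms, and no order-1 relation t(n) = α·t(n-1) + β fits.
Check at n=3: 4·19 + (-1)·5 = 71. ✓

t(n) = 4t(n-1) - t(n-2), t(0) = 1, t(1) = 5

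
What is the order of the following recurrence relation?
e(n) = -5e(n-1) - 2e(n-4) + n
The order is the largest lag k for which e(n-k) appears. Here the deepest term is e(n-4) (the n term is non-homogeneous and does not affect the order), so the order is 4.

Order 4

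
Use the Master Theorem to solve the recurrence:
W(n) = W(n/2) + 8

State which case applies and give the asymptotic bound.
Master Theorem template: W(n) = a·W(n/b) + f(n).
Here: a=1, b=2, f(n)=8
Compute log_b(a) = log_2(1) = 0.
f(n) = 8 = Θ(1). Case 2: W(n) = Θ(log n).

Case 2: W(n) = Θ(log n)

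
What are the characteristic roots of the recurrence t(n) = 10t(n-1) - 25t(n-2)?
Substitute t(n) = rⁿ and divide through by rⁿ⁻²: r² - 10r + 25 = 0
Factor: (r - 5)² = 0, so r = 5 (double root).
General solution: t(n) = (A + Bn)·5ⁿ

Characteristic: r² - 10r + 25 = 0, Roots: r = 5 (double root)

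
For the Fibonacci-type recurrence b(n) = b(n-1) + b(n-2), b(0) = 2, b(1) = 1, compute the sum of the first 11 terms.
Computing the sequence terms: 2, 1, 3, 4, 7, 11, 18, 29, 47, 76, 123
Adding these values together:

321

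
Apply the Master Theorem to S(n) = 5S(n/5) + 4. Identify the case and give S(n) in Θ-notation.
Master Theorem template: S(n) = a·S(n/b) + f(n).
Here: a=5, b=5, f(n)=4
Compute log_b(a) = log_5(5) = 1.
f(n) = 4 = O(n^(1-ε)) with ε = 1. Case 1: S(n) = Θ(n^log_b(a)) = Θ(n).

Case 1: S(n) = Θ(n)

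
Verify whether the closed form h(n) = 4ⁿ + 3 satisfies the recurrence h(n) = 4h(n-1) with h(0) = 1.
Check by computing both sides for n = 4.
From the recurrence with h(0) = 1:
  h(0) = 1, h(1) = 4, h(2) = 16, h(3) = 64, h(4) = 256
  so the recurrence gives h(4) = 256.
From the proposed closed form h(n) = 4ⁿ + 3:
  h(4) = 259.
The recurrence gives 256 but the closed form gives 259, so the closed form does not satisfy the recurrence.

No, the closed form is incorrect.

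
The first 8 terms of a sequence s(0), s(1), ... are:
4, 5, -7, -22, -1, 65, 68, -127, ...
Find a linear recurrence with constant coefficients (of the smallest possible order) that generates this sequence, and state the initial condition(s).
Look for the lowest-order linear relation among consecutive terms.
Observation: s(n) - 1·s(n-1) - (-3)·s(n-2) = 0 holds for the shown terms, and no order-1 relation s(n) = α·s(n-1) + β fits.
Check at n=3: 1·-7 + (-3)·5 = -22. ✓

s(n) = s(n-1) - 3s(n-2), s(0) = 4, s(1) = 5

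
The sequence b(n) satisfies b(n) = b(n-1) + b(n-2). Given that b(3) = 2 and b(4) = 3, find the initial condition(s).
Work backwards using b(k) = b(k+2) - b(k+1):
b(2) = b(4) - b(3) = 3 - 2 = 1
b(1) = b(3) - b(2) = 2 - 1 = 1
b(0) = b(2) - b(1) = 1 - 1 = 0

b(0) = 0, b(1) = 1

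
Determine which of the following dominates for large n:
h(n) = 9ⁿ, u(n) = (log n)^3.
Comparing growth rates:
Growth-rate hierarchy: log n ≺ any polynomial ≺ any exponential cⁿ (c>1) ≺ n! ≺ nⁿ.
exponential base 9 dominates polylogarithmic (log n)^3 asymptotically.

h(n) grows faster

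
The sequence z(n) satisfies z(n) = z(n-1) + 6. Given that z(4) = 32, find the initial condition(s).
z(4) = z(0) + 4·6, so z(0) = 32 - 24 = 8.

z(0) = 8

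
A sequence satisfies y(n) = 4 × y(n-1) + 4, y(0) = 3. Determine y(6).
Computing step by step:
y(0) = 3
y(1) = 4 × 3 + 4 = 16
y(2) = 4 × 16 + 4 = 68
y(3) = 4 × 68 + 4 = 276
y(4) = 4 × 276 + 4 = 1108
y(5) = 4 × 1108 + 4 = 4436
y(6) = 4 × 4436 + 4 = 17748

17748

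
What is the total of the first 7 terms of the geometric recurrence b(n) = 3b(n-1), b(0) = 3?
Computing the sequence terms: 3, 9, 27, 81, 243, 729, 2187
Adding these values together:

3279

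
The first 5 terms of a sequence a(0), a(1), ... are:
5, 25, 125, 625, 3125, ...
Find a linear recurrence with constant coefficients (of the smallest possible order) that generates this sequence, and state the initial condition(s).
Look for the lowest-order linear relation among consecutive terms.
Observation: each term is 5× the previous.
Check at n=2: 5·25 = 125. ✓

a(n) = 5 × a(n-1), a(0) = 5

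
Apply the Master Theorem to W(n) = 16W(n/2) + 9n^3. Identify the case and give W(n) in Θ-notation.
Master Theorem template: W(n) = a·W(n/b) + f(n).
Here: a=16, b=2, f(n)=9n^3
Compute log_b(a) = log_2(16) = 4.
f(n) = 9n^3 = O(n^(4-ε)) with ε = 1. Case 1: W(n) = Θ(n^log_b(a)) = Θ(n^4).

Case 1: W(n) = Θ(n^4)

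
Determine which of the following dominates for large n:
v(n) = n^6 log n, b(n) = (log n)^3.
Comparing growth rates:
Growth-rate hierarchy: log n ≺ any polynomial ≺ any exponential cⁿ (c>1) ≺ n! ≺ nⁿ.
polynomial degree 6 (with log factor) dominates polylogarithmic (log n)^3 asymptotically.

v(n) grows faster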